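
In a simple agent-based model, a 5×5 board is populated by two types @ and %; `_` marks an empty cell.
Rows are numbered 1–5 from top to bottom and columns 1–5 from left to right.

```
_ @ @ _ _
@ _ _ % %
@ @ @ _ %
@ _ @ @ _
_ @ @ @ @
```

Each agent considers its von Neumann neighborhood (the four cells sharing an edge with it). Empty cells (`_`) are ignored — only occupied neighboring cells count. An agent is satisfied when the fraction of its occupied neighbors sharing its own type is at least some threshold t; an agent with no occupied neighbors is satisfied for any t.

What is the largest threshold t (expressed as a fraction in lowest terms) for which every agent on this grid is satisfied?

(1,2)@ 1/1
(1,3)@ 1/1
(2,1)@ 1/1
(2,4)% 1/1
(2,5)% 2/2
(3,1)@ 3/3
(3,2)@ 2/2
(3,3)@ 2/2
(3,5)% 1/1
(4,1)@ 1/1
(4,3)@ 3/3
(4,4)@ 2/2
(5,2)@ 1/1
(5,3)@ 3/3
(5,4)@ 3/3
(5,5)@ 1/1
The smallest same-type fraction is 1/1 at (1,2), which reduces to 1/1. Any threshold above that leaves this agent unsatisfied.

1/1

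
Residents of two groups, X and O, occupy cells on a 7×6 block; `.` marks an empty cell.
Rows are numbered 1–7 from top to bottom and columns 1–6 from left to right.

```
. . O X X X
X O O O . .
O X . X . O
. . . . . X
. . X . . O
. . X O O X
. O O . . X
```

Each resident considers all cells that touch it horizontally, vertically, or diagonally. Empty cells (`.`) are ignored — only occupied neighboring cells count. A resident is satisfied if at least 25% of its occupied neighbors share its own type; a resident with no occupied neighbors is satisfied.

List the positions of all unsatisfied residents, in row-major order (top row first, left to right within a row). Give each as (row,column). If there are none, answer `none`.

(1,3)O 3/4 ok
(1,4)X 1/4 ok
(1,5)X 2/3 ok
(1,6)X 1/1 ok
(2,1)X 1/3 ok
(2,2)O 3/5 ok
(2,3)O 3/6 ok
(2,4)O 2/5 ok
(3,1)O 1/3 ok
(3,2)X 1/4 ok
(3,4)X 0/2 unhappy
(3,6)O 0/1 unhappy
(4,6)X 0/2 unhappy
(5,3)X 1/2 ok
(5,6)O 1/3 ok
(6,3)X 1/4 ok
(6,4)O 2/4 ok
(6,5)O 2/4 ok
(6,6)X 1/3 ok
(7,2)O 1/2 ok
(7,3)O 2/3 ok
(7,6)X 1/2 ok

(3,4), (3,6), (4,6)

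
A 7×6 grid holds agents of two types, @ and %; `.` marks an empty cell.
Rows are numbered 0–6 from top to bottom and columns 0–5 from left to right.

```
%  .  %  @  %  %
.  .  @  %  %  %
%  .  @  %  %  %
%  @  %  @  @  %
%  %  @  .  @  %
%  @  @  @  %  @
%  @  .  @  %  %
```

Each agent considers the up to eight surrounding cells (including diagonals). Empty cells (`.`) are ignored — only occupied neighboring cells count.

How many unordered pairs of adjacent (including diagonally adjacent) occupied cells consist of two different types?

Scan each occupied cell's neighbors to the right and below (and the two forward diagonals) so each pair is counted once.
Row 0: %(0,2)–@(0,3)≠ %(0,2)–@(1,2)≠ %(0,2)–%(1,3)= @(0,3)–%(0,4)≠ @(0,3)–%(1,3)≠ @(0,3)–%(1,4)≠ @(0,3)–@(1,2)= %(0,4)–%(0,5)= %(0,4)–%(1,4)= %(0,4)–%(1,5)= %(0,4)–%(1,3)= %(0,5)–%(1,5)= %(0,5)–%(1,4)=  → 5/13 unlike.
Row 1: @(1,2)–%(1,3)≠ @(1,2)–@(2,2)= @(1,2)–%(2,3)≠ %(1,3)–%(1,4)= %(1,3)–%(2,3)= %(1,3)–%(2,4)= %(1,3)–@(2,2)≠ %(1,4)–%(1,5)= %(1,4)–%(2,4)= %(1,4)–%(2,5)= %(1,4)–%(2,3)= %(1,5)–%(2,5)= %(1,5)–%(2,4)=  → 3/13 unlike.
Row 2: %(2,0)–%(3,0)= %(2,0)–@(3,1)≠ @(2,2)–%(2,3)≠ @(2,2)–%(3,2)≠ @(2,2)–@(3,3)= @(2,2)–@(3,1)= %(2,3)–%(2,4)= %(2,3)–@(3,3)≠ %(2,3)–@(3,4)≠ %(2,3)–%(3,2)= %(2,4)–%(2,5)= %(2,4)–@(3,4)≠ %(2,4)–%(3,5)= %(2,4)–@(3,3)≠ %(2,5)–%(3,5)= %(2,5)–@(3,4)≠  → 8/16 unlike.
Row 3: %(3,0)–@(3,1)≠ %(3,0)–%(4,0)= %(3,0)–%(4,1)= @(3,1)–%(3,2)≠ @(3,1)–%(4,1)≠ @(3,1)–@(4,2)= @(3,1)–%(4,0)≠ %(3,2)–@(3,3)≠ %(3,2)–@(4,2)≠ %(3,2)–%(4,1)= @(3,3)–@(3,4)= @(3,3)–@(4,4)= @(3,3)–@(4,2)= @(3,4)–%(3,5)≠ @(3,4)–@(4,4)= @(3,4)–%(4,5)≠ %(3,5)–%(4,5)= %(3,5)–@(4,4)≠  → 9/18 unlike.
Row 4: %(4,0)–%(4,1)= %(4,0)–%(5,0)= %(4,0)–@(5,1)≠ %(4,1)–@(4,2)≠ %(4,1)–@(5,1)≠ %(4,1)–@(5,2)≠ %(4,1)–%(5,0)= @(4,2)–@(5,2)= @(4,2)–@(5,3)= @(4,2)–@(5,1)= @(4,4)–%(4,5)≠ @(4,4)–%(5,4)≠ @(4,4)–@(5,5)= @(4,4)–@(5,3)= %(4,5)–@(5,5)≠ %(4,5)–%(5,4)=  → 7/16 unlike.
Row 5: %(5,0)–@(5,1)≠ %(5,0)–%(6,0)= %(5,0)–@(6,1)≠ @(5,1)–@(5,2)= @(5,1)–@(6,1)= @(5,1)–%(6,0)≠ @(5,2)–@(5,3)= @(5,2)–@(6,3)= @(5,2)–@(6,1)= @(5,3)–%(5,4)≠ @(5,3)–@(6,3)= @(5,3)–%(6,4)≠ %(5,4)–@(5,5)≠ %(5,4)–%(6,4)= %(5,4)–%(6,5)= %(5,4)–@(6,3)≠ @(5,5)–%(6,5)≠ @(5,5)–%(6,4)≠  → 9/18 unlike.
Row 6: %(6,0)–@(6,1)≠ @(6,3)–%(6,4)≠ %(6,4)–%(6,5)=  → 2/3 unlike.
Total adjacent occupied pairs: 97; unlike-type pairs: 43.

43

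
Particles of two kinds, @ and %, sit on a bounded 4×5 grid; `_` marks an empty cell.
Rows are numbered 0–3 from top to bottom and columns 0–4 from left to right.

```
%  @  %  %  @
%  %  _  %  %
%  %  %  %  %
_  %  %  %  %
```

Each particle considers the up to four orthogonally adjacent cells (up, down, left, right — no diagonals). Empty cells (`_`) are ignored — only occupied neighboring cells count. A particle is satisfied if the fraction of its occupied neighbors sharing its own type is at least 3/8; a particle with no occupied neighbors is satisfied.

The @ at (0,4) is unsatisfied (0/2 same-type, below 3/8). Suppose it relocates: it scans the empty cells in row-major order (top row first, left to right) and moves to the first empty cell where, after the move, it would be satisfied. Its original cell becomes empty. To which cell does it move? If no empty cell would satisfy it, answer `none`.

none

Vacating (0,4). Empty cells in order:
  (1,2): 0/4 same-type → still unsatisfied.
  (3,0): 0/2 same-type → still unsatisfied.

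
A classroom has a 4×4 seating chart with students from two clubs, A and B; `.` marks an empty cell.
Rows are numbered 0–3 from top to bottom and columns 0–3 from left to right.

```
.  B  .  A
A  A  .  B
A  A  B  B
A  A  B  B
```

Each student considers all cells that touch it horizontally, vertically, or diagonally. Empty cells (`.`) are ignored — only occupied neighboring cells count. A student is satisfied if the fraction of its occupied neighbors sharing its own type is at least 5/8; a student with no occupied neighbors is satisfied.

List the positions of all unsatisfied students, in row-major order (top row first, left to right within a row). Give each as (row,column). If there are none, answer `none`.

(0,1), (0,3), (1,1), (2,2), (3,1), (3,2)

Row 0: (0,1)B 0/2 ✗ · (0,3)A 0/1 ✗
Row 1: (1,0)A 3/4 ✓ · (1,1)A 3/5 ✗ · (1,3)B 2/3 ✓
Row 2: (2,0)A 5/5 ✓ · (2,1)A 5/7 ✓ · (2,2)B 4/7 ✗ · (2,3)B 4/4 ✓
Row 3: (3,0)A 3/3 ✓ · (3,1)A 3/5 ✗ · (3,2)B 3/5 ✗ · (3,3)B 3/3 ✓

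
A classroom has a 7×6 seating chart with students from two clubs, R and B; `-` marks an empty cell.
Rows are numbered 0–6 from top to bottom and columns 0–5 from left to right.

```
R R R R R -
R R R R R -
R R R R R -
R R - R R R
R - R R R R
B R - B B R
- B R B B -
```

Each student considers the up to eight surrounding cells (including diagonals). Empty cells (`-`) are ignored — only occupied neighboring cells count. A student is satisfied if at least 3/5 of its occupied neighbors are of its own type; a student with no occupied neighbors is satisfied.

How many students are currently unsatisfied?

6

Row 0: (0,0)R 3/3 ok · (0,1)R 5/5 ok · (0,2)R 5/5 ok · (0,3)R 5/5 ok · (0,4)R 3/3 ok
Row 1: (1,0)R 5/5 ok · (1,1)R 8/8 ok · (1,2)R 8/8 ok · (1,3)R 8/8 ok · (1,4)R 5/5 ok
Row 2: (2,0)R 5/5 ok · (2,1)R 7/7 ok · (2,2)R 7/7 ok · (2,3)R 7/7 ok · (2,4)R 6/6 ok
Row 3: (3,0)R 4/4 ok · (3,1)R 6/6 ok · (3,3)R 7/7 ok · (3,4)R 7/7 ok · (3,5)R 4/4 ok
Row 4: (4,0)R 3/4 ok · (4,2)R 4/5 ok · (4,3)R 4/6 ok · (4,4)R 6/8 ok · (4,5)R 4/5 ok
Row 5: (5,0)B 1/3 unhappy · (5,1)R 3/5 ok · (5,3)B 3/7 unhappy · (5,4)B 3/7 unhappy · (5,5)R 2/4 unhappy
Row 6: (6,1)B 1/3 unhappy · (6,2)R 1/4 unhappy · (6,3)B 3/4 ok · (6,4)B 3/4 ok
Unsatisfied: (5,0), (5,3), (5,4), (5,5), (6,1), (6,2) — 6 in total.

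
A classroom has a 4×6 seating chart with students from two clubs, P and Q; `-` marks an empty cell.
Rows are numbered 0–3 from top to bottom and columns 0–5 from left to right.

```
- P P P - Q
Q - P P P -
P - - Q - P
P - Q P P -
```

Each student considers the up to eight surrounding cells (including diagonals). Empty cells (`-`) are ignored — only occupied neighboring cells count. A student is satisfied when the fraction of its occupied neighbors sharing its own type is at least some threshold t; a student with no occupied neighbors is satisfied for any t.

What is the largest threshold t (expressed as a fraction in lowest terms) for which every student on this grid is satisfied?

(0,1)P 2/3
(0,2)P 4/4
(0,3)P 4/4
(0,5)Q 0/1
(1,0)Q 0/2
(1,2)P 4/5
(1,3)P 4/5
(1,4)P 3/5
(2,0)P 1/2
(2,3)Q 1/6
(2,5)P 2/2
(3,0)P 1/1
(3,2)Q 1/2
(3,3)P 1/3
(3,4)P 2/3
The smallest same-type fraction is 0/1 at (0,5), which reduces to 0/1. Any threshold above that leaves this student unsatisfied.

0/1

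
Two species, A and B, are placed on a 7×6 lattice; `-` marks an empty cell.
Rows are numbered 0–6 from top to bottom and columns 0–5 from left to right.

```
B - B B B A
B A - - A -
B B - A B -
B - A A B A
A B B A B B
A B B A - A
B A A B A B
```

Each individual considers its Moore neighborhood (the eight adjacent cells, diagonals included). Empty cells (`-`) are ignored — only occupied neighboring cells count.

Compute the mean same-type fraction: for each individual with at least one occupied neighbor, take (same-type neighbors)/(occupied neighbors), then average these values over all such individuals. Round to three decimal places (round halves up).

0.422

(0,0)B 1/2
(0,2)B 1/2
(0,3)B 2/3
(0,4)B 1/3
(0,5)A 1/2
(1,0)B 3/4
(1,1)A 0/5
(1,4)A 2/5
(2,0)B 3/4
(2,1)B 3/5
(2,3)A 3/5
(2,4)B 1/5
(3,0)B 3/4
(3,2)A 3/6
(3,3)A 3/7
(3,4)B 3/7
(3,5)A 0/4
(4,0)A 1/4
(4,1)B 4/7
(4,2)B 3/7
(4,3)A 3/7
(4,4)B 2/7
(4,5)B 2/4
(5,0)A 2/5
(5,1)B 4/8
(5,2)B 4/8
(5,3)A 3/7
(5,5)A 1/4
(6,0)B 1/3
(6,1)A 2/5
(6,2)A 2/5
(6,3)B 1/4
(6,4)A 2/4
(6,5)B 0/2
Sum over 34 individuals: 1/2 + 1/2 + 2/3 + 1/3 + 1/2 + 3/4 + 0/5 + 2/5 + 3/4 + 3/5 + 3/5 + 1/5 + 3/4 + 3/6 + 3/7 + 3/7 + 0/4 + 1/4 + 4/7 + 3/7 + 3/7 + 2/7 + 2/4 + 2/5 + 4/8 + 4/8 + 3/7 + 1/4 + 1/3 + 2/5 + 2/5 + 1/4 + 2/4 + 0/2 = 43/3; mean = 43/3 ÷ 34 = 43/102 = 0.421568… → 0.422.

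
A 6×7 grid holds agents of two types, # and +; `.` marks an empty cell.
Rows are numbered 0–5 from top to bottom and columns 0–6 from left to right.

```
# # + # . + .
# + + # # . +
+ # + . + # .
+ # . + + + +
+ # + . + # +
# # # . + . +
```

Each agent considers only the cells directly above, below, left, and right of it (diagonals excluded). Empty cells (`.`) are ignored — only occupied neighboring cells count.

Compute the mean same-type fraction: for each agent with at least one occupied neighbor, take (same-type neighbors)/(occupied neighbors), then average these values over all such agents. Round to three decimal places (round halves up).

0.551

(0,0)# 2/2
(0,1)# 1/3
(0,2)+ 1/3
(0,3)# 1/2
(0,5)+ — no occupied neighbors
(1,0)# 1/3
(1,1)+ 1/4
(1,2)+ 3/4
(1,3)# 2/3
(1,4)# 1/2
(1,6)+ — no occupied neighbors
(2,0)+ 1/3
(2,1)# 1/4
(2,2)+ 1/2
(2,4)+ 1/3
(2,5)# 0/2
(3,0)+ 2/3
(3,1)# 2/3
(3,3)+ 1/1
(3,4)+ 4/4
(3,5)+ 2/4
(3,6)+ 2/2
(4,0)+ 1/3
(4,1)# 2/4
(4,2)+ 0/2
(4,4)+ 2/3
(4,5)# 0/3
(4,6)+ 2/3
(5,0)# 1/2
(5,1)# 3/3
(5,2)# 1/2
(5,4)+ 1/1
(5,6)+ 1/1
Sum over 31 agents: 2/2 + 1/3 + 1/3 + 1/2 + 1/3 + 1/4 + 3/4 + 2/3 + 1/2 + 1/3 + 1/4 + 1/2 + 1/3 + 0/2 + 2/3 + 2/3 + 1/1 + 4/4 + 2/4 + 2/2 + 1/3 + 2/4 + 0/2 + 2/3 + 0/3 + 2/3 + 1/2 + 3/3 + 1/2 + 1/1 + 1/1 = 205/12; mean = 205/12 ÷ 31 = 205/372 = 0.551075… → 0.551.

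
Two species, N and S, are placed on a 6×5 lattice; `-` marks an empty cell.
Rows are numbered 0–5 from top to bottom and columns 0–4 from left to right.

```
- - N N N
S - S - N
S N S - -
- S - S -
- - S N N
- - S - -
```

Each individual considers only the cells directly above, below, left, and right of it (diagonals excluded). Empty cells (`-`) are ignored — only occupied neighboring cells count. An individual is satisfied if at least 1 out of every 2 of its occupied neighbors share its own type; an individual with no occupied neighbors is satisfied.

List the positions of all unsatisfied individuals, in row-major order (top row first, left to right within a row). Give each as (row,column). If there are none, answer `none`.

(2,1), (3,1), (3,3), (4,3)

Row 0: (0,2)N 1/2 ok · (0,3)N 2/2 ok · (0,4)N 2/2 ok
Row 1: (1,0)S 1/1 ok · (1,2)S 1/2 ok · (1,4)N 1/1 ok
Row 2: (2,0)S 1/2 ok · (2,1)N 0/3 unhappy · (2,2)S 1/2 ok
Row 3: (3,1)S 0/1 unhappy · (3,3)S 0/1 unhappy
Row 4: (4,2)S 1/2 ok · (4,3)N 1/3 unhappy · (4,4)N 1/1 ok
Row 5: (5,2)S 1/1 ok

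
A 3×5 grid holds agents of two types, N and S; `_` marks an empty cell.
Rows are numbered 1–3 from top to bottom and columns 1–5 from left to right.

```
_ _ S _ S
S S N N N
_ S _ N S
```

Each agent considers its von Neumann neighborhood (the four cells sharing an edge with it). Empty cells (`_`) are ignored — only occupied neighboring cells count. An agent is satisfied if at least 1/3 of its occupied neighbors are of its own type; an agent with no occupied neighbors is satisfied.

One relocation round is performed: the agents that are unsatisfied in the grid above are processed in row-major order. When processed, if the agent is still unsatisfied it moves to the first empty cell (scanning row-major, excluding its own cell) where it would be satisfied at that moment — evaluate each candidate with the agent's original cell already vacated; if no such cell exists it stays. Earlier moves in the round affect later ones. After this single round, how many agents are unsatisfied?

0

Initially unsatisfied (in order): (1,3), (1,5), (3,5).
  (1,3) → (1,1).
  (1,5) → (1,2).
  (3,5) → (1,3).
Resulting grid:
S S S _ _
S S N N N
_ S _ N _
All satisfied now.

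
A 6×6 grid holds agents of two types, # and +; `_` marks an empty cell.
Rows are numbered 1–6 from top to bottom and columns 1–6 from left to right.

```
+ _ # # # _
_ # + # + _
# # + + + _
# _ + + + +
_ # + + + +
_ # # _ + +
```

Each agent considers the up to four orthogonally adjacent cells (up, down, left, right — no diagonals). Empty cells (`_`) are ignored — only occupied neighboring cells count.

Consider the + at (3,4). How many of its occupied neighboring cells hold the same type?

3

Occupied neighbors of (3,4): (2,4)=#, (4,4)=+, (3,3)=+, (3,5)=+.
Same type (+): 3 of 4.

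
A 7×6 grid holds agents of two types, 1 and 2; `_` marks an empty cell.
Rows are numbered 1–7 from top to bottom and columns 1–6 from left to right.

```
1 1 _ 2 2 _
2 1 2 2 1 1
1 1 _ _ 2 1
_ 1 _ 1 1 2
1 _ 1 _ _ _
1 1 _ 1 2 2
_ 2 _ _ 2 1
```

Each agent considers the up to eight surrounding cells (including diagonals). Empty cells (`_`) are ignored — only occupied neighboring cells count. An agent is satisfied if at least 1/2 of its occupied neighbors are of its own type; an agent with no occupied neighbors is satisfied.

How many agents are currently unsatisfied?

8

Row 1: (1,1)1 2/3 ok · (1,2)1 2/4 ok · (1,4)2 3/4 ok · (1,5)2 2/4 ok
Row 2: (2,1)2 0/5 unhappy · (2,2)1 4/6 ok · (2,3)2 2/5 unhappy · (2,4)2 4/5 ok · (2,5)1 2/6 unhappy · (2,6)1 2/4 ok
Row 3: (3,1)1 3/4 ok · (3,2)1 3/5 ok · (3,5)2 2/7 unhappy · (3,6)1 3/5 ok
Row 4: (4,2)1 4/4 ok · (4,4)1 2/3 ok · (4,5)1 2/4 ok · (4,6)2 1/3 unhappy
Row 5: (5,1)1 3/3 ok · (5,3)1 4/4 ok
Row 6: (6,1)1 2/3 ok · (6,2)1 3/4 ok · (6,4)1 1/3 unhappy · (6,5)2 2/4 ok · (6,6)2 2/3 ok
Row 7: (7,2)2 0/2 unhappy · (7,5)2 2/4 ok · (7,6)1 0/3 unhappy
Unsatisfied: (2,1), (2,3), (2,5), (3,5), (4,6), (6,4), (7,2), (7,6) — 8 in total.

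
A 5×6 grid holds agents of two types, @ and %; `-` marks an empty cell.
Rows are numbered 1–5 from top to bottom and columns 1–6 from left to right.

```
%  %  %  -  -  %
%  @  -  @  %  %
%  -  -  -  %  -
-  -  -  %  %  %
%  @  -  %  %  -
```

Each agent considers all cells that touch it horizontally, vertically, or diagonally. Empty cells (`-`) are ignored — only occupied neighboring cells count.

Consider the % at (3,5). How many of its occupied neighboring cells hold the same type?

5

Occupied neighbors of (3,5): (2,4)=@, (2,5)=%, (2,6)=%, (4,4)=%, (4,5)=%, (4,6)=%.
Same type (%): 5 of 6.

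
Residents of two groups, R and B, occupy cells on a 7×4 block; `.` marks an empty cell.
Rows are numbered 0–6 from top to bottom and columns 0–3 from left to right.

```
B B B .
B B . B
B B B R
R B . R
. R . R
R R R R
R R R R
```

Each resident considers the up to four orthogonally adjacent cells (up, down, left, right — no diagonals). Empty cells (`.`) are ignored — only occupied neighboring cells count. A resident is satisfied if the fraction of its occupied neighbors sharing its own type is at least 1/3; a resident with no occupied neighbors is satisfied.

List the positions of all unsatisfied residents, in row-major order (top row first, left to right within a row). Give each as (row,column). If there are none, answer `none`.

(0,0)B 2/2 ✓
(0,1)B 3/3 ✓
(0,2)B 1/1 ✓
(1,0)B 3/3 ✓
(1,1)B 3/3 ✓
(1,3)B 0/1 ✗
(2,0)B 2/3 ✓
(2,1)B 4/4 ✓
(2,2)B 1/2 ✓
(2,3)R 1/3 ✓
(3,0)R 0/2 ✗
(3,1)B 1/3 ✓
(3,3)R 2/2 ✓
(4,1)R 1/2 ✓
(4,3)R 2/2 ✓
(5,0)R 2/2 ✓
(5,1)R 4/4 ✓
(5,2)R 3/3 ✓
(5,3)R 3/3 ✓
(6,0)R 2/2 ✓
(6,1)R 3/3 ✓
(6,2)R 3/3 ✓
(6,3)R 2/2 ✓

(1,3), (3,0)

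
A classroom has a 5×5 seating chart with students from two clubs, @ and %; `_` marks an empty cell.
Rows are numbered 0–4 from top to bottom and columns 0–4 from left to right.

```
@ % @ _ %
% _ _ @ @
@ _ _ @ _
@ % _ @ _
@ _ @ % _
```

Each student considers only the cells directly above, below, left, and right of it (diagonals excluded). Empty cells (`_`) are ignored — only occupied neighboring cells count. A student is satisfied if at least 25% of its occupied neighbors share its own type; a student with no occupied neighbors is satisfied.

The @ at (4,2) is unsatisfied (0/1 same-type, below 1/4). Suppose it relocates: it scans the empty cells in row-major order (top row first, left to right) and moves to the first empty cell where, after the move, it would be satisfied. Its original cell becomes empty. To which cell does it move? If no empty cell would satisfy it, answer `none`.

(0,3)

Vacating (4,2). Empty cells in order:
  (0,3): 2/3 same-type → satisfied — stop here.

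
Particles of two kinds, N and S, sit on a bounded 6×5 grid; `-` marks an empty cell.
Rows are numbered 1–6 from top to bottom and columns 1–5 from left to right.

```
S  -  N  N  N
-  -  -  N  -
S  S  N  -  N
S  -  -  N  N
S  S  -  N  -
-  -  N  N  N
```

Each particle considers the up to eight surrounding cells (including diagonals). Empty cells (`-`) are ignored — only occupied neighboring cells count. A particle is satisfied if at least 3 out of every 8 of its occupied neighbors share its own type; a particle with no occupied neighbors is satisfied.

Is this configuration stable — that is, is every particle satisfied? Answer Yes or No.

Yes

Row 1: (1,1)S 0/0 satisfied · (1,3)N 2/2 satisfied · (1,4)N 3/3 satisfied · (1,5)N 2/2 satisfied
Row 2: (2,4)N 5/5 satisfied
Row 3: (3,1)S 2/2 satisfied · (3,2)S 2/3 satisfied · (3,3)N 2/3 satisfied · (3,5)N 3/3 satisfied
Row 4: (4,1)S 4/4 satisfied · (4,4)N 4/4 satisfied · (4,5)N 3/3 satisfied
Row 5: (5,1)S 2/2 satisfied · (5,2)S 2/3 satisfied · (5,4)N 5/5 satisfied
Row 6: (6,3)N 2/3 satisfied · (6,4)N 3/3 satisfied · (6,5)N 2/2 satisfied
All meet the threshold, so the configuration is stable.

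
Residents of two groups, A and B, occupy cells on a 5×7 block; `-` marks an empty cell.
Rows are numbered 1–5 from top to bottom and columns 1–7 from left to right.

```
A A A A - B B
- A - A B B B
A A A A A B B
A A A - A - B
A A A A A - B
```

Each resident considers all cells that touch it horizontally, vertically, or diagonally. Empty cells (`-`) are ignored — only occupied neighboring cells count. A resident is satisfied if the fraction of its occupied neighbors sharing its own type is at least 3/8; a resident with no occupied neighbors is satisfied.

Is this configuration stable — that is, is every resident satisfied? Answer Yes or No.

Row 1: (1,1)A 2/2 ok · (1,2)A 3/3 ok · (1,3)A 4/4 ok · (1,4)A 2/3 ok · (1,6)B 4/4 ok · (1,7)B 3/3 ok
Row 2: (2,2)A 6/6 ok · (2,4)A 5/6 ok · (2,5)B 3/7 ok · (2,6)B 6/7 ok · (2,7)B 5/5 ok
Row 3: (3,1)A 4/4 ok · (3,2)A 6/6 ok · (3,3)A 6/6 ok · (3,4)A 5/6 ok · (3,5)A 3/6 ok · (3,6)B 5/7 ok · (3,7)B 4/4 ok
Row 4: (4,1)A 5/5 ok · (4,2)A 8/8 ok · (4,3)A 7/7 ok · (4,5)A 4/5 ok · (4,7)B 3/3 ok
Row 5: (5,1)A 3/3 ok · (5,2)A 5/5 ok · (5,3)A 4/4 ok · (5,4)A 4/4 ok · (5,5)A 2/2 ok · (5,7)B 1/1 ok
All meet the threshold, so the configuration is stable.

Yes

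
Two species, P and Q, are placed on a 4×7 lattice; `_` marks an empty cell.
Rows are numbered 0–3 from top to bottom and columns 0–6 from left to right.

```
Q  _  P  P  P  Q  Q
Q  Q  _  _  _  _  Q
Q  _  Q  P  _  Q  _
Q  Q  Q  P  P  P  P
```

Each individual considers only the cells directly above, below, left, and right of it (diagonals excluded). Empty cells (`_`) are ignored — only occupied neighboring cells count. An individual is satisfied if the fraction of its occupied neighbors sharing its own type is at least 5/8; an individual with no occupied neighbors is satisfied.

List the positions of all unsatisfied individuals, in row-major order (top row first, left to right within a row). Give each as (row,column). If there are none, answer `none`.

(0,4), (0,5), (2,2), (2,3), (2,5)

(0,0)Q 1/1 ok
(0,2)P 1/1 ok
(0,3)P 2/2 ok
(0,4)P 1/2 unhappy
(0,5)Q 1/2 unhappy
(0,6)Q 2/2 ok
(1,0)Q 3/3 ok
(1,1)Q 1/1 ok
(1,6)Q 1/1 ok
(2,0)Q 2/2 ok
(2,2)Q 1/2 unhappy
(2,3)P 1/2 unhappy
(2,5)Q 0/1 unhappy
(3,0)Q 2/2 ok
(3,1)Q 2/2 ok
(3,2)Q 2/3 ok
(3,3)P 2/3 ok
(3,4)P 2/2 ok
(3,5)P 2/3 ok
(3,6)P 1/1 ok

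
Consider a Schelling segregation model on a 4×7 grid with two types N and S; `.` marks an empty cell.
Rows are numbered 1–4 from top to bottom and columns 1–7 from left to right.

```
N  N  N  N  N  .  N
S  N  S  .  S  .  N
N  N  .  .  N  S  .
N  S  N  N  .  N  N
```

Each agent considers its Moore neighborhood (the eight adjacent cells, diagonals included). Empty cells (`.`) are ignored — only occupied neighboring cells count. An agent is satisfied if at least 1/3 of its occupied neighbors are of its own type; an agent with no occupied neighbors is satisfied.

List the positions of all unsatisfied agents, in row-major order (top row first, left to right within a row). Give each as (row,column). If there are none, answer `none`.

(1,1)N 2/3 satisfied
(1,2)N 3/5 satisfied
(1,3)N 3/4 satisfied
(1,4)N 2/4 satisfied
(1,5)N 1/2 satisfied
(1,7)N 1/1 satisfied
(2,1)S 0/5 not
(2,2)N 5/7 satisfied
(2,3)S 0/5 not
(2,5)S 1/4 not
(2,7)N 1/2 satisfied
(3,1)N 3/5 satisfied
(3,2)N 4/7 satisfied
(3,5)N 2/4 satisfied
(3,6)S 1/5 not
(4,1)N 2/3 satisfied
(4,2)S 0/4 not
(4,3)N 2/3 satisfied
(4,4)N 2/2 satisfied
(4,6)N 2/3 satisfied
(4,7)N 1/2 satisfied

(2,1), (2,3), (2,5), (3,6), (4,2)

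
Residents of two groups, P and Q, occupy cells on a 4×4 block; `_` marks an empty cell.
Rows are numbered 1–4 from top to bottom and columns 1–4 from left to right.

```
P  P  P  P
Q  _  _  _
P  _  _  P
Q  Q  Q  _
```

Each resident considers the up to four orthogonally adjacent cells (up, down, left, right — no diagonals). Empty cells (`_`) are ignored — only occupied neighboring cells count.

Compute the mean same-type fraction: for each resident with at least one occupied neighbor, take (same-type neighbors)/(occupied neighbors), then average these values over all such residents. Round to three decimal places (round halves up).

Row 1: (1,1)P 1/2 · (1,2)P 2/2 · (1,3)P 2/2 · (1,4)P 1/1
Row 2: (2,1)Q 0/2
Row 3: (3,1)P 0/2 · (3,4)P — no occupied neighbors
Row 4: (4,1)Q 1/2 · (4,2)Q 2/2 · (4,3)Q 1/1
Sum over 9 residents: 1/2 + 2/2 + 2/2 + 1/1 + 0/2 + 0/2 + 1/2 + 2/2 + 1/1 = 6; mean = 6 ÷ 9 = 2/3 = 0.666666… → 0.667.

0.667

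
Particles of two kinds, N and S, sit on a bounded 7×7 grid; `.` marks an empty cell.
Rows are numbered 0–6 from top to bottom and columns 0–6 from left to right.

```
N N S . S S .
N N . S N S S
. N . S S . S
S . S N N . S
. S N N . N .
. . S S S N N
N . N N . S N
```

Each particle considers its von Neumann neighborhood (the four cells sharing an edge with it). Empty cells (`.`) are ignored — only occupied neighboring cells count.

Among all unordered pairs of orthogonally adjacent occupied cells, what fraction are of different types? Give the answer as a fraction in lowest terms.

17/38

Scan each occupied cell's neighbors to the right and below so each pair is counted once.
Row 0: N(0,0)–N(0,1)= N(0,0)–N(1,0)= N(0,1)–S(0,2)≠ N(0,1)–N(1,1)= S(0,4)–S(0,5)= S(0,4)–N(1,4)≠ S(0,5)–S(1,5)=  → 2/7 unlike.
Row 1: N(1,0)–N(1,1)= N(1,1)–N(2,1)= S(1,3)–N(1,4)≠ S(1,3)–S(2,3)= N(1,4)–S(1,5)≠ N(1,4)–S(2,4)≠ S(1,5)–S(1,6)= S(1,6)–S(2,6)=  → 3/8 unlike.
Row 2: S(2,3)–S(2,4)= S(2,3)–N(3,3)≠ S(2,4)–N(3,4)≠ S(2,6)–S(3,6)=  → 2/4 unlike.
Row 3: S(3,2)–N(3,3)≠ S(3,2)–N(4,2)≠ N(3,3)–N(3,4)= N(3,3)–N(4,3)=  → 2/4 unlike.
Row 4: S(4,1)–N(4,2)≠ N(4,2)–N(4,3)= N(4,2)–S(5,2)≠ N(4,3)–S(5,3)≠ N(4,5)–N(5,5)=  → 3/5 unlike.
Row 5: S(5,2)–S(5,3)= S(5,2)–N(6,2)≠ S(5,3)–S(5,4)= S(5,3)–N(6,3)≠ S(5,4)–N(5,5)≠ N(5,5)–N(5,6)= N(5,5)–S(6,5)≠ N(5,6)–N(6,6)=  → 4/8 unlike.
Row 6: N(6,2)–N(6,3)= S(6,5)–N(6,6)≠  → 1/2 unlike.
Total adjacent occupied pairs: 38; unlike-type pairs: 17.
17/38 is already in lowest terms.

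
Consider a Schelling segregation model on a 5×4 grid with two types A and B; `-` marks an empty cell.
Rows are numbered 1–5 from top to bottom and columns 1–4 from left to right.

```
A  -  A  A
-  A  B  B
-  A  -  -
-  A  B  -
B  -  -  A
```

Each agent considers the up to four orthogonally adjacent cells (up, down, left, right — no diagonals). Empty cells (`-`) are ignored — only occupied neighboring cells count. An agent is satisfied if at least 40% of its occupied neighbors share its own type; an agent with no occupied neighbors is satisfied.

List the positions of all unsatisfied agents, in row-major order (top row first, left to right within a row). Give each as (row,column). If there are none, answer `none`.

Row 1: (1,1)A 0/0 ok · (1,3)A 1/2 ok · (1,4)A 1/2 ok
Row 2: (2,2)A 1/2 ok · (2,3)B 1/3 unhappy · (2,4)B 1/2 ok
Row 3: (3,2)A 2/2 ok
Row 4: (4,2)A 1/2 ok · (4,3)B 0/1 unhappy
Row 5: (5,1)B 0/0 ok · (5,4)A 0/0 ok

(2,3), (4,3)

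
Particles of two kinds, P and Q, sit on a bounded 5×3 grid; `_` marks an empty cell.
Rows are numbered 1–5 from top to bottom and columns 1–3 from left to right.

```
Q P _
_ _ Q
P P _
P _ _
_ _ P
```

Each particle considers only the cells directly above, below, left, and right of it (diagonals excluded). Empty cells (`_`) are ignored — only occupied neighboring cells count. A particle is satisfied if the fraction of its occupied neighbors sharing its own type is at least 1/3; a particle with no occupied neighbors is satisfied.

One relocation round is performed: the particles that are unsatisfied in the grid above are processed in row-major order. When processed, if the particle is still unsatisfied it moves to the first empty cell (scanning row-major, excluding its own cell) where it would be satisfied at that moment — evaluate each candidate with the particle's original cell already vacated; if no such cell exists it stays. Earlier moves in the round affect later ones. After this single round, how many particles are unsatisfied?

Initially unsatisfied (in order): (1,1), (1,2).
  (1,1) → (1,3).
  (1,2) → (1,1).
Resulting grid:
P _ Q
_ _ Q
P P _
P _ _
_ _ P
All satisfied now.

0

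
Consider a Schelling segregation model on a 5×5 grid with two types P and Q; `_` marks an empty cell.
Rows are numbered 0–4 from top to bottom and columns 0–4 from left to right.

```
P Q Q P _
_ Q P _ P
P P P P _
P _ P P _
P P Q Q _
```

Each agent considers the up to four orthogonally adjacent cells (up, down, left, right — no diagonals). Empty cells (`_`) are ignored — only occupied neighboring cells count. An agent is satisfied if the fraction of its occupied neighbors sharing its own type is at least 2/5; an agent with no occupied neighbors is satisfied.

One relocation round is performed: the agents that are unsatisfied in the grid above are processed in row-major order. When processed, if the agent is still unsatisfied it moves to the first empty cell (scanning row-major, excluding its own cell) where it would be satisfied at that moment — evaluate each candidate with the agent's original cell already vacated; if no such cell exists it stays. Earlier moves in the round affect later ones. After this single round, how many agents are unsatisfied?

Initially unsatisfied (in order): (0,0), (0,2), (0,3), (1,1), (1,2), (4,2).
  (0,0) → (0,4).
  (0,2) → (0,0).
  (0,3): now satisfied by earlier moves; stays.
  (1,1) → (1,0).
  (1,2): now satisfied by earlier moves; stays.
  (4,2) → (1,1).
Resulting grid:
Q Q _ P P
Q Q P _ P
P P P P _
P _ P P _
P P _ Q _
Unsatisfied now: (4,3).

1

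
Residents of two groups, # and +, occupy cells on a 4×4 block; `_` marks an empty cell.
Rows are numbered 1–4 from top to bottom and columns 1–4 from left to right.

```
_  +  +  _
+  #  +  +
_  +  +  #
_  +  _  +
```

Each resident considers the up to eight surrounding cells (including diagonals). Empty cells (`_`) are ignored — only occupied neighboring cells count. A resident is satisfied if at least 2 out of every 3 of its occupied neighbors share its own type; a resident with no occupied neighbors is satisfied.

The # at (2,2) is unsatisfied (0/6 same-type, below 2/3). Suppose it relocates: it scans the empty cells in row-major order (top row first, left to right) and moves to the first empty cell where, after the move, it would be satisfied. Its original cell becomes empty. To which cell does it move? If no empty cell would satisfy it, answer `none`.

Vacating (2,2). Empty cells in order:
  (1,1): 0/2 same-type → still unsatisfied.
  (1,4): 0/3 same-type → still unsatisfied.
  (3,1): 0/3 same-type → still unsatisfied.
  (4,1): 0/2 same-type → still unsatisfied.
  (4,3): 1/5 same-type → still unsatisfied.

none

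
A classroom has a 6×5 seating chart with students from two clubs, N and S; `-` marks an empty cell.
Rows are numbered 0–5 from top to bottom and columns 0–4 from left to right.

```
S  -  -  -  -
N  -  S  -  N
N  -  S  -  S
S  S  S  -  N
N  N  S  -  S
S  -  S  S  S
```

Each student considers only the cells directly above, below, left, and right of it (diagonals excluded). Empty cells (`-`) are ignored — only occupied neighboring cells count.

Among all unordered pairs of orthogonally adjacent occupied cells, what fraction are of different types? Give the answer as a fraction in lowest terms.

Scan each occupied cell's neighbors to the right and below so each pair is counted once.
From row 0: 1 unlike of 1 pairs (running 1/1).
From row 1: 1 unlike of 3 pairs (running 2/4).
From row 2: 2 unlike of 3 pairs (running 4/7).
From row 3: 3 unlike of 6 pairs (running 7/13).
From row 4: 2 unlike of 5 pairs (running 9/18).
From row 5: 0 unlike of 2 pairs (running 9/20).
Total adjacent occupied pairs: 20; unlike-type pairs: 9.
9/20 is already in lowest terms.

9/20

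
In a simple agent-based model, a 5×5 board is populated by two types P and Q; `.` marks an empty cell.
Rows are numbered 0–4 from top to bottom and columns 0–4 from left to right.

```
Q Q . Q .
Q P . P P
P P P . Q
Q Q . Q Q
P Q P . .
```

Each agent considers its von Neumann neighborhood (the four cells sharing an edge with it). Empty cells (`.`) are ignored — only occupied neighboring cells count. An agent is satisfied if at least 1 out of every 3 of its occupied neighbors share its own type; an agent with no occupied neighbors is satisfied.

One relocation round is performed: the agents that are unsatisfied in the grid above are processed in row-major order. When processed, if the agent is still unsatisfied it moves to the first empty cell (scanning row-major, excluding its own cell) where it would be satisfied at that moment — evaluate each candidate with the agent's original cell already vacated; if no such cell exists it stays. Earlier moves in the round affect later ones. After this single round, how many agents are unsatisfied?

0

Initially unsatisfied (in order): (0,3), (4,0), (4,2).
  (0,3) → (0,2).
  (4,0) → (0,3).
  (4,2) → (0,4).
Resulting grid:
Q Q Q P P
Q P . P P
P P P . Q
Q Q . Q Q
. Q . . .
All satisfied now.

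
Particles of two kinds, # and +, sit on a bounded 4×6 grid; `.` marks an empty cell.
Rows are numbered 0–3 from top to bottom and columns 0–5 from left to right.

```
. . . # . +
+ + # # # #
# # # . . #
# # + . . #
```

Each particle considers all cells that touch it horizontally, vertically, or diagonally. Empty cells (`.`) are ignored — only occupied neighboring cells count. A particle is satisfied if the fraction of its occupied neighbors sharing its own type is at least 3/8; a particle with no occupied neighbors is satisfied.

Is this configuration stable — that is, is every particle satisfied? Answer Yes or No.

No

Row 0: (0,3)# 3/3 satisfied · (0,5)+ 0/2 not
Row 1: (1,0)+ 1/3 not · (1,1)+ 1/5 not · (1,2)# 4/5 satisfied · (1,3)# 4/4 satisfied · (1,4)# 4/5 satisfied · (1,5)# 2/3 satisfied
Row 2: (2,0)# 3/5 satisfied · (2,1)# 5/8 satisfied · (2,2)# 4/6 satisfied · (2,5)# 3/3 satisfied
Row 3: (3,0)# 3/3 satisfied · (3,1)# 4/5 satisfied · (3,2)+ 0/3 not · (3,5)# 1/1 satisfied
For instance (0,5) has only 0/2 same-type neighbors, below 3/8.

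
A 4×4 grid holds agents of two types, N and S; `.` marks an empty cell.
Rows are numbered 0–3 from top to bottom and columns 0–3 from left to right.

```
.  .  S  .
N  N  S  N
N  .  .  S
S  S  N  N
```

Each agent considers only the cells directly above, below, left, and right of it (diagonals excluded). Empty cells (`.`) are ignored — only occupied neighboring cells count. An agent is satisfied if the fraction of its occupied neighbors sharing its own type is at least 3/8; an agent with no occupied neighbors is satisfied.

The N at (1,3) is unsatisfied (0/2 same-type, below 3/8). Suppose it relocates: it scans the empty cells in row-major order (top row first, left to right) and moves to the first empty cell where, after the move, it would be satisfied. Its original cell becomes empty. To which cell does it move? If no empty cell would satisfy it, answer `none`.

Vacating (1,3). Empty cells in order:
  (0,0): 1/1 same-type → satisfied — stop here.

(0,0)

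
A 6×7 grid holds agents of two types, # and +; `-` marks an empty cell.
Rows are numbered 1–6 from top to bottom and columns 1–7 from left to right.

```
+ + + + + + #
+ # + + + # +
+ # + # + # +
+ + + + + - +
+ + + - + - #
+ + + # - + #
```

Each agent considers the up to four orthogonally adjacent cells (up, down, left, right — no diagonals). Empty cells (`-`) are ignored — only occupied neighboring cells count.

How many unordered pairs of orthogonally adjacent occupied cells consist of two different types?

20

Scan each occupied cell's neighbors to the right and below so each pair is counted once.
From row 1: 4 unlike of 13 pairs (running 4/13).
From row 2: 5 unlike of 13 pairs (running 9/26).
From row 3: 8 unlike of 12 pairs (running 17/38).
From row 4: 1 unlike of 9 pairs (running 18/47).
From row 5: 0 unlike of 6 pairs (running 18/53).
From row 6: 2 unlike of 4 pairs (running 20/57).
Total adjacent occupied pairs: 57; unlike-type pairs: 20.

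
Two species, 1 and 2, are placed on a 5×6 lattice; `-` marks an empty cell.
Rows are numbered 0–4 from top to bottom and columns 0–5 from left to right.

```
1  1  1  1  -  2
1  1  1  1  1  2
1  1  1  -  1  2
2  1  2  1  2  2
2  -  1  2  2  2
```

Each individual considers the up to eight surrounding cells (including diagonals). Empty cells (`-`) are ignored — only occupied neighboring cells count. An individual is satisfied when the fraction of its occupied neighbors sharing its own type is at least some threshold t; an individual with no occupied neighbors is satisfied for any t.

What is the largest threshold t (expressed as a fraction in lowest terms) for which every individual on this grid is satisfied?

1/6

Row 0: (0,0)1 3/3 · (0,1)1 5/5 · (0,2)1 5/5 · (0,3)1 4/4 · (0,5)2 1/2
Row 1: (1,0)1 5/5 · (1,1)1 8/8 · (1,2)1 7/7 · (1,3)1 6/6 · (1,4)1 3/6 · (1,5)2 2/4
Row 2: (2,0)1 4/5 · (2,1)1 6/8 · (2,2)1 6/7 · (2,4)1 3/7 · (2,5)2 3/5
Row 3: (3,0)2 1/4 · (3,1)1 4/7 · (3,2)2 1/6 · (3,3)1 3/7 · (3,4)2 5/7 · (3,5)2 4/5
Row 4: (4,0)2 1/2 · (4,2)1 2/4 · (4,3)2 3/5 · (4,4)2 4/5 · (4,5)2 3/3
The smallest same-type fraction is 1/6 at (3,2), which reduces to 1/6. Any threshold above that leaves this individual unsatisfied.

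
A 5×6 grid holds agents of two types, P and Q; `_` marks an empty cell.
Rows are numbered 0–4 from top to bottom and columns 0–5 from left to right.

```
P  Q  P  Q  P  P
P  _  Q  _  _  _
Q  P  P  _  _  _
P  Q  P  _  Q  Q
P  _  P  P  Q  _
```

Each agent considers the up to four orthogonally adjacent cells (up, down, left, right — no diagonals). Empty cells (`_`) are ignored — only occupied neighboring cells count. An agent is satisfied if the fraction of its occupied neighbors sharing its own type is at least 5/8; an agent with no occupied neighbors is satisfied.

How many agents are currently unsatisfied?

(0,0)P 1/2 not
(0,1)Q 0/2 not
(0,2)P 0/3 not
(0,3)Q 0/2 not
(0,4)P 1/2 not
(0,5)P 1/1 satisfied
(1,0)P 1/2 not
(1,2)Q 0/2 not
(2,0)Q 0/3 not
(2,1)P 1/3 not
(2,2)P 2/3 satisfied
(3,0)P 1/3 not
(3,1)Q 0/3 not
(3,2)P 2/3 satisfied
(3,4)Q 2/2 satisfied
(3,5)Q 1/1 satisfied
(4,0)P 1/1 satisfied
(4,2)P 2/2 satisfied
(4,3)P 1/2 not
(4,4)Q 1/2 not
Unsatisfied: (0,0), (0,1), (0,2), (0,3), (0,4), (1,0), (1,2), (2,0), (2,1), (3,0), (3,1), (4,3), (4,4) — 13 in total.

13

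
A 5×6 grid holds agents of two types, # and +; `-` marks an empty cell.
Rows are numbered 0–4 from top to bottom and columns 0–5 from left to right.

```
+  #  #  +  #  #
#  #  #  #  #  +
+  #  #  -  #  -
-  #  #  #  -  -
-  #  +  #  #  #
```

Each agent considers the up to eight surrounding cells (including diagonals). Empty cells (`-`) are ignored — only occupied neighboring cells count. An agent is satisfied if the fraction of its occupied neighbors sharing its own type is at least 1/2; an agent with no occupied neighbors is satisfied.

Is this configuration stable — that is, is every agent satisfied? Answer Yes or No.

(0,0)+ 0/3 ✗
(0,1)# 4/5 ✓
(0,2)# 4/5 ✓
(0,3)+ 0/5 ✗
(0,4)# 3/5 ✓
(0,5)# 2/3 ✓
(1,0)# 3/5 ✓
(1,1)# 6/8 ✓
(1,2)# 6/7 ✓
(1,3)# 6/7 ✓
(1,4)# 4/6 ✓
(1,5)+ 0/4 ✗
(2,0)+ 0/4 ✗
(2,1)# 6/7 ✓
(2,2)# 7/7 ✓
(2,4)# 3/4 ✓
(3,1)# 4/6 ✓
(3,2)# 6/7 ✓
(3,3)# 5/6 ✓
(4,1)# 2/3 ✓
(4,2)+ 0/5 ✗
(4,3)# 3/4 ✓
(4,4)# 3/3 ✓
(4,5)# 1/1 ✓
For instance (0,0) has only 0/3 same-type neighbors, below 1/2.

No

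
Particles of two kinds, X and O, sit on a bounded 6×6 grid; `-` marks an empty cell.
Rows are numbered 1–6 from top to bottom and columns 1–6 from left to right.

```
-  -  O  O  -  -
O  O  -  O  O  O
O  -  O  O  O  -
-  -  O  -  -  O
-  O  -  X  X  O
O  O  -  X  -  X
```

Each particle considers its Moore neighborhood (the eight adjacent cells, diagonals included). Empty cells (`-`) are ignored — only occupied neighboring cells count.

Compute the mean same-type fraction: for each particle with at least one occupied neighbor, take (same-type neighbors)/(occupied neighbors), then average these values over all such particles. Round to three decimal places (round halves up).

(1,3)O 3/3
(1,4)O 3/3
(2,1)O 2/2
(2,2)O 4/4
(2,4)O 6/6
(2,5)O 5/5
(2,6)O 2/2
(3,1)O 2/2
(3,3)O 4/4
(3,4)O 5/5
(3,5)O 5/5
(4,3)O 3/4
(4,6)O 2/3
(5,2)O 3/3
(5,4)X 2/3
(5,5)X 3/5
(5,6)O 1/3
(6,1)O 2/2
(6,2)O 2/2
(6,4)X 2/2
(6,6)X 1/2
Sum over 21 particles: 3/3 + 3/3 + 2/2 + 4/4 + 6/6 + 5/5 + 2/2 + 2/2 + 4/4 + 5/5 + 5/5 + 3/4 + 2/3 + 3/3 + 2/3 + 3/5 + 1/3 + 2/2 + 2/2 + 2/2 + 1/2 = 1111/60; mean = 1111/60 ÷ 21 = 1111/1260 = 0.881746… → 0.882.

0.882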